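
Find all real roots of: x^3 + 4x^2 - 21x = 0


The constant term is 0, so x = 0 is a root. Factor out x:
  x(x^2 + 4x - 21) = 0
Solve the quadratic x^2 + 4x - 21 = 0: discriminant = 4^2 - 4(1)(-21) = 16 + 84 = 100.
sqrt(100) = 10, so x = (-4 ± 10)/2: x = 3 or x = -7.

x = -7, x = 0, x = 3


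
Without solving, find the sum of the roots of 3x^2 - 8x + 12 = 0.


By Vieta's formulas for ax^2 + bx + c = 0:
  Sum of roots = -b/a
  Product of roots = c/a

Here a = 3, b = -8, c = 12
Sum = -(-8)/3 = 8/3
Product = 12/3 = 4

Sum = 8/3


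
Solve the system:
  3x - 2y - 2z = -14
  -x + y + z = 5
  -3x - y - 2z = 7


Using Cramer's rule. Expand each determinant along the first row.
D  = 3*[1*(-2) - 1*(-1)] - (-2)*[(-1)*(-2) - 1*(-3)] + (-2)*[(-1)*(-1) - 1*(-3)]
  = 3*(-1) - (-2)*(5) + (-2)*(4) = -1
Dx = (-14)*[1*(-2) - 1*(-1)] - (-2)*[5*(-2) - 1*7] + (-2)*[5*(-1) - 1*7]
  = (-14)*(-1) - (-2)*(-17) + (-2)*(-12) = 4
Dy = 3*[5*(-2) - 1*7] - (-14)*[(-1)*(-2) - 1*(-3)] + (-2)*[(-1)*7 - 5*(-3)]
  = 3*(-17) - (-14)*(5) + (-2)*(8) = 3
Dz = 3*[1*7 - 5*(-1)] - (-2)*[(-1)*7 - 5*(-3)] + (-14)*[(-1)*(-1) - 1*(-3)]
  = 3*(12) - (-2)*(8) + (-14)*(4) = -4
x = Dx/D = 4/-1 = -4, y = Dy/D = 3/-1 = -3, z = Dz/D = -4/-1 = 4
Check eq1: (3)(-4) + (-2)(-3) + (-2)(4) = -14 = -14 ✓
Check eq2: (-1)(-4) + (1)(-3) + (1)(4) = 5 = 5 ✓
Check eq3: (-3)(-4) + (-1)(-3) + (-2)(4) = 7 = 7 ✓

x = -4, y = -3, z = 4


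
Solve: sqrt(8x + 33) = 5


Square both sides: 8x + 33 = 5^2 = 25
8x = 25 - 33 = -8
x = -1
Check: sqrt(8*(-1) + 33) = sqrt(25) = 5 ✓

x = -1


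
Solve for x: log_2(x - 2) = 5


Convert to exponential form: x - 2 = 2^5 = 32
x = 32 + 2 = 34
Check: log_2(34 - 2) = log_2(32) = log_2(32) = 5 ✓

x = 34


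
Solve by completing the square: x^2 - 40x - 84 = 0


Start: x^2 - 40x - 84 = 0
Move constant: x^2 - 40x = 84
Half of -40 is -20, squared is 400
Add 400 to both sides: x^2 - 40x + 400 = 484
(x - 20)^2 = 484
x - 20 = ±22
x = 20 + 22 = 42 or x = 20 - 22 = -2

x = -2, x = 42


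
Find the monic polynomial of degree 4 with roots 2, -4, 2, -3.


A monic polynomial with roots 2, -4, 2, -3 is:
p(x) = (x - 2)(x + 4)(x - 2)(x + 3)
After multiplying by (x - 2): x - 2
After multiplying by (x + 4): x^2 + 2x - 8
After multiplying by (x - 2): x^3 - 12x + 16
After multiplying by (x + 3): x^4 + 3x^3 - 12x^2 - 20x + 48

x^4 + 3x^3 - 12x^2 - 20x + 48


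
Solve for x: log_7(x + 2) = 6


Convert to exponential form: x + 2 = 7^6 = 117649
x = 117649 - 2 = 117647
Check: log_7(117647 + 2) = log_7(117649) = log_7(117649) = 6 ✓

x = 117647


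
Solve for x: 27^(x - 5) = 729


Express both sides with the same base.
729 = 27^2
Since the bases match, equate exponents: x - 5 = 2
So x = 2 - (-5) = 7

x = 7


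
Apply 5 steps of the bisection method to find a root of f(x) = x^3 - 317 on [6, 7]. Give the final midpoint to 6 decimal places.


f(x) = x^3 - 317
f(6) = -101 < 0
f(7) = 26 > 0

Step 1: midpoint = (6.000000 + 7.000000)/2 = 6.500000
  f(6.500000) = -42.375000
  f(mid) < 0, so root is in [6.500000, 7.000000]

Step 2: midpoint = (6.500000 + 7.000000)/2 = 6.750000
  f(6.750000) = -9.453125
  f(mid) < 0, so root is in [6.750000, 7.000000]

Step 3: midpoint = (6.750000 + 7.000000)/2 = 6.875000
  f(6.875000) = 7.951172
  f(mid) > 0, so root is in [6.750000, 6.875000]

Step 4: midpoint = (6.750000 + 6.875000)/2 = 6.812500
  f(6.812500) = -0.830811
  f(mid) < 0, so root is in [6.812500, 6.875000]

Step 5: midpoint = (6.812500 + 6.875000)/2 = 6.843750
  f(6.843750) = 3.540131
  f(mid) > 0, so root is in [6.812500, 6.843750]

midpoint = 6.843750


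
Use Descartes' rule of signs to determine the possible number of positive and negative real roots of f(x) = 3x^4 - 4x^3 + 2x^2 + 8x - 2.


Descartes' rule of signs:

For positive roots, count sign changes in f(x) = 3x^4 - 4x^3 + 2x^2 + 8x - 2:
Signs of coefficients: +, -, +, +, -
Number of sign changes: 3
Possible positive real roots: 3, 1

For negative roots, examine f(-x) = 3x^4 + 4x^3 + 2x^2 - 8x - 2:
Signs of coefficients: +, +, +, -, -
Number of sign changes: 1
Possible negative real roots: 1

Positive roots: 3 or 1; Negative roots: 1


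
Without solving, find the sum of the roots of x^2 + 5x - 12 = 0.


By Vieta's formulas for ax^2 + bx + c = 0:
  Sum of roots = -b/a
  Product of roots = c/a

Here a = 1, b = 5, c = -12
Sum = -(5)/1 = -5
Product = -12/1 = -12

Sum = -5


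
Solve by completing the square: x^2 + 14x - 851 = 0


Start: x^2 + 14x - 851 = 0
Move constant: x^2 + 14x = 851
Half of 14 is 7, squared is 49
Add 49 to both sides: x^2 + 14x + 49 = 900
(x + 7)^2 = 900
x + 7 = ±30
x = -7 + 30 = 23 or x = -7 - 30 = -37

x = -37, x = 23


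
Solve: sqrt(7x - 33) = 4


Square both sides: 7x - 33 = 4^2 = 16
7x = 16 + 33 = 49
x = 7
Check: sqrt(7*7 - 33) = sqrt(16) = 4 ✓

x = 7


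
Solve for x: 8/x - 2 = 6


Subtract -2 from both sides: 8/x = 8
Multiply both sides by x: 8 = 8 * x
Divide by 8: x = 1

x = 1


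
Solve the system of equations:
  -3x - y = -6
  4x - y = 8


Using Cramer's rule:
Determinant D = (-3)(-1) - (4)(-1) = 3 + 4 = 7
Dx = (-6)(-1) - (8)(-1) = 6 + 8 = 14
Dy = (-3)(8) - (4)(-6) = -24 + 24 = 0
x = Dx/D = 14/7 = 2
y = Dy/D = 0/7 = 0

x = 2, y = 0


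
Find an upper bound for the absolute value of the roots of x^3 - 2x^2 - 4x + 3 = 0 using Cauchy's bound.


Cauchy's bound: all roots r satisfy |r| <= 1 + max(|a_i/a_n|) for i = 0,...,n-1
where a_n is the leading coefficient.

Coefficients: [1, -2, -4, 3]
Leading coefficient a_n = 1
Ratios |a_i/a_n|: 2, 4, 3
Maximum ratio: 4
Cauchy's bound: |r| <= 1 + 4 = 5

Upper bound = 5


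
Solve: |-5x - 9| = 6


An absolute value equation |expr| = 6 gives two cases:
Case 1: -5x - 9 = 6
  -5x = 15, so x = -3
Case 2: -5x - 9 = -6
  -5x = 3, so x = -3/5

x = -3, x = -3/5


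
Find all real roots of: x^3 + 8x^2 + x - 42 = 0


Let p(x) = x^3 + 8x^2 + x - 42. By the rational root theorem (leading coefficient 1), any rational root is an integer divisor of 42: try ±1, ±2, ... in turn.
Test x = 1: value = -32 ≠ 0.
Test x = -1: value = -36 ≠ 0.
Test x = 2: value = 0 ✓, so (x - 2) is a factor.
Synthetic division by (x - 2): bring down 1; 1(2) + 8 = 10; 10(2) + 1 = 21; 21(2) - 42 = 0 → quotient x^2 + 10x + 21, remainder 0.
Solve the quadratic x^2 + 10x + 21 = 0: discriminant = 10^2 - 4(1)(21) = 100 - 84 = 16.
sqrt(16) = 4, so x = (-10 ± 4)/2: x = -3 or x = -7.

x = -7, x = -3, x = 2


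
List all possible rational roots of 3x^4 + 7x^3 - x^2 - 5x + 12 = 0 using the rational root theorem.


Rational root theorem: possible roots are ±p/q where:
  p divides the constant term (12): p ∈ {1, 2, 3, 4, 6, 12}
  q divides the leading coefficient (3): q ∈ {1, 3}

All possible rational roots: -12, -6, -4, -3, -2, -4/3, -1, -2/3, -1/3, 1/3, 2/3, 1, 4/3, 2, 3, 4, 6, 12

-12, -6, -4, -3, -2, -4/3, -1, -2/3, -1/3, 1/3, 2/3, 1, 4/3, 2, 3, 4, 6, 12


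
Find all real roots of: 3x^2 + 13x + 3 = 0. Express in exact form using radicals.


Using the quadratic formula: x = (-b ± sqrt(b^2 - 4ac)) / (2a)
Here a = 3, b = 13, c = 3
Discriminant = b^2 - 4ac = 13^2 - 4(3)(3) = 169 - 36 = 133
Since discriminant = 133 > 0, there are two real roots.
x = (-13 ± sqrt(133)) / 6
Numerically: x ≈ -0.2446 or x ≈ -4.0888

x = (-13 + sqrt(133)) / 6 or x = (-13 - sqrt(133)) / 6


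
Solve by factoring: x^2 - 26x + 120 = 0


We need two numbers that multiply to 120 and add to -26.
Those numbers are -6 and -20 (since (-6) * (-20) = 120 and (-6) + (-20) = -26).
So x^2 - 26x + 120 = (x - 6)(x - 20) = 0
Setting each factor to zero: x = 6 or x = 20

x = 6, x = 20


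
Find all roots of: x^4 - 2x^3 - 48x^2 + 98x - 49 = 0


Let p(x) = x^4 - 2x^3 - 48x^2 + 98x - 49. By the rational root theorem (leading coefficient 1), any rational root is an integer divisor of 49: try ±1, ±2, ... in turn.
Test x = 1: value = 0 ✓, so (x - 1) is a factor.
Synthetic division by (x - 1): bring down 1; 1(1) - 2 = -1; (-1)(1) - 48 = -49; (-49)(1) + 98 = 49; 49(1) - 49 = 0 → quotient x^3 - x^2 - 49x + 49, remainder 0.
Continue with the quotient x^3 - x^2 - 49x + 49 (candidates must divide 49; re-test x = 1 first in case it repeats).
Test x = 1: value = 0 ✓, so (x - 1) is a factor.
Synthetic division by (x - 1): bring down 1; 1(1) - 1 = 0; 0(1) - 49 = -49; (-49)(1) + 49 = 0 → quotient x^2 - 49, remainder 0.
Solve the quadratic x^2 - 49 = 0: discriminant = 0^2 - 4(1)(-49) = 0 + 196 = 196.
sqrt(196) = 14, so x = (0 ± 14)/2: x = 7 or x = -7.
Collecting all roots found:

x = -7, x = 1 (multiplicity 2), x = 7


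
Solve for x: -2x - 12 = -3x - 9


Starting with: -2x - 12 = -3x - 9
Move all x terms to left: (-2 + 3)x = -9 + 12
Simplify: x = 3
Divide both sides by 1: x = 3

x = 3


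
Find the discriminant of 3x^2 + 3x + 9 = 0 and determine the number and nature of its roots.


For ax^2 + bx + c = 0, discriminant D = b^2 - 4ac
Here a = 3, b = 3, c = 9
D = (3)^2 - 4(3)(9) = 9 - 108 = -99

D = -99 < 0
The equation has no real roots (2 complex conjugate roots).

Discriminant = -99, no real roots (2 complex conjugate roots)


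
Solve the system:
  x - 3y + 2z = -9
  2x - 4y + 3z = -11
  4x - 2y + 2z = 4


Using Cramer's rule. Expand each determinant along the first row.
D  = 1*[(-4)*2 - 3*(-2)] - (-3)*[2*2 - 3*4] + 2*[2*(-2) - (-4)*4]
  = 1*(-2) - (-3)*(-8) + 2*(12) = -2
Dx = (-9)*[(-4)*2 - 3*(-2)] - (-3)*[(-11)*2 - 3*4] + 2*[(-11)*(-2) - (-4)*4]
  = (-9)*(-2) - (-3)*(-34) + 2*(38) = -8
Dy = 1*[(-11)*2 - 3*4] - (-9)*[2*2 - 3*4] + 2*[2*4 - (-11)*4]
  = 1*(-34) - (-9)*(-8) + 2*(52) = -2
Dz = 1*[(-4)*4 - (-11)*(-2)] - (-3)*[2*4 - (-11)*4] + (-9)*[2*(-2) - (-4)*4]
  = 1*(-38) - (-3)*(52) + (-9)*(12) = 10
x = Dx/D = -8/-2 = 4, y = Dy/D = -2/-2 = 1, z = Dz/D = 10/-2 = -5
Check eq1: (1)(4) + (-3)(1) + (2)(-5) = -9 = -9 ✓
Check eq2: (2)(4) + (-4)(1) + (3)(-5) = -11 = -11 ✓
Check eq3: (4)(4) + (-2)(1) + (2)(-5) = 4 = 4 ✓

x = 4, y = 1, z = -5


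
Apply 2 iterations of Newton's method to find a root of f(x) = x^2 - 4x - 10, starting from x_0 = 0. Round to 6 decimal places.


Newton's method: x_(n+1) = x_n - f(x_n)/f'(x_n)
f(x) = x^2 - 4x - 10
f'(x) = 2x - 4

Iteration 1:
  f(0.000000) = -10.000000
  f'(0.000000) = -4.000000
  x_1 = 0.000000 - (-10.000000)/(-4.000000) = -2.500000

Iteration 2:
  f(-2.500000) = 6.250000
  f'(-2.500000) = -9.000000
  x_2 = -2.500000 - (6.250000)/(-9.000000) = -1.805556

x_2 = -1.805556


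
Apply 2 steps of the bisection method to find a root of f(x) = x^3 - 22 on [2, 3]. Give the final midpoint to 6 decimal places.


f(x) = x^3 - 22
f(2) = -14 < 0
f(3) = 5 > 0

Step 1: midpoint = (2.000000 + 3.000000)/2 = 2.500000
  f(2.500000) = -6.375000
  f(mid) < 0, so root is in [2.500000, 3.000000]

Step 2: midpoint = (2.500000 + 3.000000)/2 = 2.750000
  f(2.750000) = -1.203125
  f(mid) < 0, so root is in [2.750000, 3.000000]

midpoint = 2.750000


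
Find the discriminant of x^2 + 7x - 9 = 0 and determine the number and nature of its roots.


For ax^2 + bx + c = 0, discriminant D = b^2 - 4ac
Here a = 1, b = 7, c = -9
D = (7)^2 - 4(1)(-9) = 49 + 36 = 85

D = 85 > 0 but not a perfect square
The equation has 2 distinct real irrational roots.

Discriminant = 85, 2 distinct real irrational roots


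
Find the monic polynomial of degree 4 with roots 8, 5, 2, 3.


A monic polynomial with roots 8, 5, 2, 3 is:
p(x) = (x - 8)(x - 5)(x - 2)(x - 3)
After multiplying by (x - 8): x - 8
After multiplying by (x - 5): x^2 - 13x + 40
After multiplying by (x - 2): x^3 - 15x^2 + 66x - 80
After multiplying by (x - 3): x^4 - 18x^3 + 111x^2 - 278x + 240

x^4 - 18x^3 + 111x^2 - 278x + 240


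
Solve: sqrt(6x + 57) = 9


Square both sides: 6x + 57 = 9^2 = 81
6x = 81 - 57 = 24
x = 4
Check: sqrt(6*4 + 57) = sqrt(81) = 9 ✓

x = 4


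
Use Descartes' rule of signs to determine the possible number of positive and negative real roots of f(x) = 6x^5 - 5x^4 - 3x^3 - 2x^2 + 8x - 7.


Descartes' rule of signs:

For positive roots, count sign changes in f(x) = 6x^5 - 5x^4 - 3x^3 - 2x^2 + 8x - 7:
Signs of coefficients: +, -, -, -, +, -
Number of sign changes: 3
Possible positive real roots: 3, 1

For negative roots, examine f(-x) = -6x^5 - 5x^4 + 3x^3 - 2x^2 - 8x - 7:
Signs of coefficients: -, -, +, -, -, -
Number of sign changes: 2
Possible negative real roots: 2, 0

Positive roots: 3 or 1; Negative roots: 2 or 0


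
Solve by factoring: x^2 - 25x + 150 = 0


We need two numbers that multiply to 150 and add to -25.
Those numbers are -10 and -15 (since (-10) * (-15) = 150 and (-10) + (-15) = -25).
So x^2 - 25x + 150 = (x - 10)(x - 15) = 0
Setting each factor to zero: x = 10 or x = 15

x = 10, x = 15


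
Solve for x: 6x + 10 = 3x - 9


Starting with: 6x + 10 = 3x - 9
Move all x terms to left: (6 - 3)x = -9 - 10
Simplify: 3x = -19
Divide both sides by 3: x = -19/3

x = -19/3


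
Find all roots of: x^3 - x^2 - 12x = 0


The constant term is 0, so x = 0 is a root. Factor out x:
  x^2 - x - 12 = 0
Solve the quadratic x^2 - x - 12 = 0: discriminant = (-1)^2 - 4(1)(-12) = 1 + 48 = 49.
sqrt(49) = 7, so x = (1 ± 7)/2: x = 4 or x = -3.
Collecting all roots found:

x = -3, x = 0, x = 4


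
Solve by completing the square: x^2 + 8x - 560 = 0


Start: x^2 + 8x - 560 = 0
Move constant: x^2 + 8x = 560
Half of 8 is 4, squared is 16
Add 16 to both sides: x^2 + 8x + 16 = 576
(x + 4)^2 = 576
x + 4 = ±24
x = -4 + 24 = 20 or x = -4 - 24 = -28

x = -28, x = 20


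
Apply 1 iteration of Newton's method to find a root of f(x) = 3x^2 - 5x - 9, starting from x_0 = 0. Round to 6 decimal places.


Newton's method: x_(n+1) = x_n - f(x_n)/f'(x_n)
f(x) = 3x^2 - 5x - 9
f'(x) = 6x - 5

Iteration 1:
  f(0.000000) = -9.000000
  f'(0.000000) = -5.000000
  x_1 = 0.000000 - (-9.000000)/(-5.000000) = -1.800000

x_1 = -1.800000


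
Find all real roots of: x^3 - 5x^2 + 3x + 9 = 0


Let p(x) = x^3 - 5x^2 + 3x + 9. By the rational root theorem (leading coefficient 1), any rational root is an integer divisor of 9: try ±1, ±2, ... in turn.
Test x = 1: value = 8 ≠ 0.
Test x = -1: value = 0 ✓, so (x + 1) is a factor.
Synthetic division by (x + 1): bring down 1; 1(-1) - 5 = -6; (-6)(-1) + 3 = 9; 9(-1) + 9 = 0 → quotient x^2 - 6x + 9, remainder 0.
Solve the quadratic x^2 - 6x + 9 = 0: discriminant = (-6)^2 - 4(1)(9) = 36 - 36 = 0.
Discriminant = 0, so a double root: x = 6/2 = 3.

x = -1, x = 3 (multiplicity 2)


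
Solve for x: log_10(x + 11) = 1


Convert to exponential form: x + 11 = 10^1 = 10
x = 10 - 11 = -1
Check: log_10(-1 + 11) = log_10(10) = log_10(10) = 1 ✓

x = -1


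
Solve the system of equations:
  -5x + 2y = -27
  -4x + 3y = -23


Using Cramer's rule:
Determinant D = (-5)(3) - (-4)(2) = -15 + 8 = -7
Dx = (-27)(3) - (-23)(2) = -81 + 46 = -35
Dy = (-5)(-23) - (-4)(-27) = 115 - 108 = 7
x = Dx/D = -35/-7 = 5
y = Dy/D = 7/-7 = -1

x = 5, y = -1


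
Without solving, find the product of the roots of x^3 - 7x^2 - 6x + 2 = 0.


By Vieta's formulas for x^3 + bx^2 + cx + d = 0:
  r1 + r2 + r3 = -b/a = 7
  r1*r2 + r1*r3 + r2*r3 = c/a = -6
  r1*r2*r3 = -d/a = -2


Product = -2


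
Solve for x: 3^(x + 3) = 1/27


Express both sides with the same base.
1/27 = 3^(-3)
Since the bases match, equate exponents: x + 3 = -3
So x = -3 - (3) = -6

x = -6


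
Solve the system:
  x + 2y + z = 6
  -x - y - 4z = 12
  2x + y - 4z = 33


Using Cramer's rule. Expand each determinant along the first row.
D  = 1*[(-1)*(-4) - (-4)*1] - 2*[(-1)*(-4) - (-4)*2] + 1*[(-1)*1 - (-1)*2]
  = 1*(8) - 2*(12) + 1*(1) = -15
Dx = 6*[(-1)*(-4) - (-4)*1] - 2*[12*(-4) - (-4)*33] + 1*[12*1 - (-1)*33]
  = 6*(8) - 2*(84) + 1*(45) = -75
Dy = 1*[12*(-4) - (-4)*33] - 6*[(-1)*(-4) - (-4)*2] + 1*[(-1)*33 - 12*2]
  = 1*(84) - 6*(12) + 1*(-57) = -45
Dz = 1*[(-1)*33 - 12*1] - 2*[(-1)*33 - 12*2] + 6*[(-1)*1 - (-1)*2]
  = 1*(-45) - 2*(-57) + 6*(1) = 75
x = Dx/D = -75/-15 = 5, y = Dy/D = -45/-15 = 3, z = Dz/D = 75/-15 = -5
Check eq1: (1)(5) + (2)(3) + (1)(-5) = 6 = 6 ✓
Check eq2: (-1)(5) + (-1)(3) + (-4)(-5) = 12 = 12 ✓
Check eq3: (2)(5) + (1)(3) + (-4)(-5) = 33 = 33 ✓

x = 5, y = 3, z = -5


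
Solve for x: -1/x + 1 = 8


Subtract 1 from both sides: -1/x = 7
Multiply both sides by x: -1 = 7 * x
Divide by 7: x = -1/7

x = -1/7


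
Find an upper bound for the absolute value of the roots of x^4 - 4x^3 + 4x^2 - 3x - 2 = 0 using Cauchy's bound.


Cauchy's bound: all roots r satisfy |r| <= 1 + max(|a_i/a_n|) for i = 0,...,n-1
where a_n is the leading coefficient.

Coefficients: [1, -4, 4, -3, -2]
Leading coefficient a_n = 1
Ratios |a_i/a_n|: 4, 4, 3, 2
Maximum ratio: 4
Cauchy's bound: |r| <= 1 + 4 = 5

Upper bound = 5


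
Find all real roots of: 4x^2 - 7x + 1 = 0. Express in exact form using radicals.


Using the quadratic formula: x = (-b ± sqrt(b^2 - 4ac)) / (2a)
Here a = 4, b = -7, c = 1
Discriminant = b^2 - 4ac = (-7)^2 - 4(4)(1) = 49 - 16 = 33
Since discriminant = 33 > 0, there are two real roots.
x = (7 ± sqrt(33)) / 8
Numerically: x ≈ 1.5931 or x ≈ 0.1569

x = (7 + sqrt(33)) / 8 or x = (7 - sqrt(33)) / 8


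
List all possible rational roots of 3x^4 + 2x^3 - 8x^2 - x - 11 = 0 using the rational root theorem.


Rational root theorem: possible roots are ±p/q where:
  p divides the constant term (-11): p ∈ {1, 11}
  q divides the leading coefficient (3): q ∈ {1, 3}

All possible rational roots: -11, -11/3, -1, -1/3, 1/3, 1, 11/3, 11

-11, -11/3, -1, -1/3, 1/3, 1, 11/3, 11


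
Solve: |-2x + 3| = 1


An absolute value equation |expr| = 1 gives two cases:
Case 1: -2x + 3 = 1
  -2x = -2, so x = 1
Case 2: -2x + 3 = -1
  -2x = -4, so x = 2

x = 1, x = 2


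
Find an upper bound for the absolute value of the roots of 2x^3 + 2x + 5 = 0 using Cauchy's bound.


Cauchy's bound: all roots r satisfy |r| <= 1 + max(|a_i/a_n|) for i = 0,...,n-1
where a_n is the leading coefficient.

Coefficients: [2, 0, 2, 5]
Leading coefficient a_n = 2
Ratios |a_i/a_n|: 0, 1, 5/2
Maximum ratio: 5/2
Cauchy's bound: |r| <= 1 + 5/2 = 7/2

Upper bound = 7/2


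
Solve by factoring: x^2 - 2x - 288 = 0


We need two numbers that multiply to -288 and add to -2.
Those numbers are -18 and 16 (since (-18) * 16 = -288 and (-18) + 16 = -2).
So x^2 - 2x - 288 = (x - 18)(x + 16) = 0
Setting each factor to zero: x = 18 or x = -16

x = -16, x = 18


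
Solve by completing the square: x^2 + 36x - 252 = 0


Start: x^2 + 36x - 252 = 0
Move constant: x^2 + 36x = 252
Half of 36 is 18, squared is 324
Add 324 to both sides: x^2 + 36x + 324 = 576
(x + 18)^2 = 576
x + 18 = ±24
x = -18 + 24 = 6 or x = -18 - 24 = -42

x = -42, x = 6


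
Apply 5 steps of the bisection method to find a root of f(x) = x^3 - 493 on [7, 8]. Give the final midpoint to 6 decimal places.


f(x) = x^3 - 493
f(7) = -150 < 0
f(8) = 19 > 0

Step 1: midpoint = (7.000000 + 8.000000)/2 = 7.500000
  f(7.500000) = -71.125000
  f(mid) < 0, so root is in [7.500000, 8.000000]

Step 2: midpoint = (7.500000 + 8.000000)/2 = 7.750000
  f(7.750000) = -27.515625
  f(mid) < 0, so root is in [7.750000, 8.000000]

Step 3: midpoint = (7.750000 + 8.000000)/2 = 7.875000
  f(7.875000) = -4.626953
  f(mid) < 0, so root is in [7.875000, 8.000000]

Step 4: midpoint = (7.875000 + 8.000000)/2 = 7.937500
  f(7.937500) = 7.093506
  f(mid) > 0, so root is in [7.875000, 7.937500]

Step 5: midpoint = (7.875000 + 7.937500)/2 = 7.906250
  f(7.906250) = 1.210114
  f(mid) > 0, so root is in [7.875000, 7.906250]

midpoint = 7.906250


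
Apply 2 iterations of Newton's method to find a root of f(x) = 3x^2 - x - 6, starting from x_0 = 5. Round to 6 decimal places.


Newton's method: x_(n+1) = x_n - f(x_n)/f'(x_n)
f(x) = 3x^2 - x - 6
f'(x) = 6x - 1

Iteration 1:
  f(5.000000) = 64.000000
  f'(5.000000) = 29.000000
  x_1 = 5.000000 - (64.000000)/(29.000000) = 2.793103

Iteration 2:
  f(2.793103) = 14.611177
  f'(2.793103) = 15.758621
  x_2 = 2.793103 - (14.611177)/(15.758621) = 1.865917

x_2 = 1.865917


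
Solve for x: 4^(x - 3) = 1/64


Express both sides with the same base.
1/64 = 4^(-3)
Since the bases match, equate exponents: x - 3 = -3
So x = -3 - (-3) = 0

x = 0


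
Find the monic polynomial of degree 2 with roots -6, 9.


A monic polynomial with roots -6, 9 is:
p(x) = (x + 6)(x - 9)
After multiplying by (x + 6): x + 6
After multiplying by (x - 9): x^2 - 3x - 54

x^2 - 3x - 54


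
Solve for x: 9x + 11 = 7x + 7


Starting with: 9x + 11 = 7x + 7
Move all x terms to left: (9 - 7)x = 7 - 11
Simplify: 2x = -4
Divide both sides by 2: x = -2

x = -2


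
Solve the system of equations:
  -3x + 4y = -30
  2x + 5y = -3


Using Cramer's rule:
Determinant D = (-3)(5) - (2)(4) = -15 - 8 = -23
Dx = (-30)(5) - (-3)(4) = -150 + 12 = -138
Dy = (-3)(-3) - (2)(-30) = 9 + 60 = 69
x = Dx/D = -138/-23 = 6
y = Dy/D = 69/-23 = -3

x = 6, y = -3


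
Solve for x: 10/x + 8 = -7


Subtract 8 from both sides: 10/x = -15
Multiply both sides by x: 10 = -15 * x
Divide by -15: x = -2/3

x = -2/3


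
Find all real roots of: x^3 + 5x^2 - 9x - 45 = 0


Let p(x) = x^3 + 5x^2 - 9x - 45. By the rational root theorem (leading coefficient 1), any rational root is an integer divisor of 45: try ±1, ±2, ... in turn.
Test x = 1: value = -48 ≠ 0.
Test x = -1: value = -32 ≠ 0.
Test x = 3: value = 0 ✓, so (x - 3) is a factor.
Synthetic division by (x - 3): bring down 1; 1(3) + 5 = 8; 8(3) - 9 = 15; 15(3) - 45 = 0 → quotient x^2 + 8x + 15, remainder 0.
Solve the quadratic x^2 + 8x + 15 = 0: discriminant = 8^2 - 4(1)(15) = 64 - 60 = 4.
sqrt(4) = 2, so x = (-8 ± 2)/2: x = -3 or x = -5.

x = -5, x = -3, x = 3


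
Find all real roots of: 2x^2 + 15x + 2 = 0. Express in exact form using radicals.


Using the quadratic formula: x = (-b ± sqrt(b^2 - 4ac)) / (2a)
Here a = 2, b = 15, c = 2
Discriminant = b^2 - 4ac = 15^2 - 4(2)(2) = 225 - 16 = 209
Since discriminant = 209 > 0, there are two real roots.
x = (-15 ± sqrt(209)) / 4
Numerically: x ≈ -0.1358 or x ≈ -7.3642

x = (-15 + sqrt(209)) / 4 or x = (-15 - sqrt(209)) / 4


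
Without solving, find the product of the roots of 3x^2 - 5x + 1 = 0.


By Vieta's formulas for ax^2 + bx + c = 0:
  Sum of roots = -b/a
  Product of roots = c/a

Here a = 3, b = -5, c = 1
Sum = -(-5)/3 = 5/3
Product = 1/3 = 1/3

Product = 1/3


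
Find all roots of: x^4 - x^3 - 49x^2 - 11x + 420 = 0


Let p(x) = x^4 - x^3 - 49x^2 - 11x + 420. By the rational root theorem (leading coefficient 1), any rational root is an integer divisor of 420: try ±1, ±2, ... in turn.
Test x = 1: value = 360 ≠ 0.
Test x = -1: value = 384 ≠ 0.
Test x = 2: value = 210 ≠ 0.
Test x = -2: value = 270 ≠ 0.
Test x = 3: value = 0 ✓, so (x - 3) is a factor.
Synthetic division by (x - 3): bring down 1; 1(3) - 1 = 2; 2(3) - 49 = -43; (-43)(3) - 11 = -140; (-140)(3) + 420 = 0 → quotient x^3 + 2x^2 - 43x - 140, remainder 0.
Continue with the quotient x^3 + 2x^2 - 43x - 140 (candidates must divide 140).
Test x = 4: value = -216 ≠ 0.
Test x = -4: value = 0 ✓, so (x + 4) is a factor.
Synthetic division by (x + 4): bring down 1; 1(-4) + 2 = -2; (-2)(-4) - 43 = -35; (-35)(-4) - 140 = 0 → quotient x^2 - 2x - 35, remainder 0.
Solve the quadratic x^2 - 2x - 35 = 0: discriminant = (-2)^2 - 4(1)(-35) = 4 + 140 = 144.
sqrt(144) = 12, so x = (2 ± 12)/2: x = 7 or x = -5.
Collecting all roots found:

x = -5, x = -4, x = 3, x = 7


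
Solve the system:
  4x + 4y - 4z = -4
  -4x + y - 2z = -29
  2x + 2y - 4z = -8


Using Cramer's rule. Expand each determinant along the first row.
D  = 4*[1*(-4) - (-2)*2] - 4*[(-4)*(-4) - (-2)*2] + (-4)*[(-4)*2 - 1*2]
  = 4*(0) - 4*(20) + (-4)*(-10) = -40
Dx = (-4)*[1*(-4) - (-2)*2] - 4*[(-29)*(-4) - (-2)*(-8)] + (-4)*[(-29)*2 - 1*(-8)]
  = (-4)*(0) - 4*(100) + (-4)*(-50) = -200
Dy = 4*[(-29)*(-4) - (-2)*(-8)] - (-4)*[(-4)*(-4) - (-2)*2] + (-4)*[(-4)*(-8) - (-29)*2]
  = 4*(100) - (-4)*(20) + (-4)*(90) = 120
Dz = 4*[1*(-8) - (-29)*2] - 4*[(-4)*(-8) - (-29)*2] + (-4)*[(-4)*2 - 1*2]
  = 4*(50) - 4*(90) + (-4)*(-10) = -120
x = Dx/D = -200/-40 = 5, y = Dy/D = 120/-40 = -3, z = Dz/D = -120/-40 = 3
Check eq1: (4)(5) + (4)(-3) + (-4)(3) = -4 = -4 ✓
Check eq2: (-4)(5) + (1)(-3) + (-2)(3) = -29 = -29 ✓
Check eq3: (2)(5) + (2)(-3) + (-4)(3) = -8 = -8 ✓

x = 5, y = -3, z = 3


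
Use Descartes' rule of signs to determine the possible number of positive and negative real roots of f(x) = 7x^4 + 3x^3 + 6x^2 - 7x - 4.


Descartes' rule of signs:

For positive roots, count sign changes in f(x) = 7x^4 + 3x^3 + 6x^2 - 7x - 4:
Signs of coefficients: +, +, +, -, -
Number of sign changes: 1
Possible positive real roots: 1

For negative roots, examine f(-x) = 7x^4 - 3x^3 + 6x^2 + 7x - 4:
Signs of coefficients: +, -, +, +, -
Number of sign changes: 3
Possible negative real roots: 3, 1

Positive roots: 1; Negative roots: 3 or 1


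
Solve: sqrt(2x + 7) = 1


Square both sides: 2x + 7 = 1^2 = 1
2x = 1 - 7 = -6
x = -3
Check: sqrt(2*(-3) + 7) = sqrt(1) = 1 ✓

x = -3


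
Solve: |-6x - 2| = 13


An absolute value equation |expr| = 13 gives two cases:
Case 1: -6x - 2 = 13
  -6x = 15, so x = -5/2
Case 2: -6x - 2 = -13
  -6x = -11, so x = 11/6

x = -5/2, x = 11/6


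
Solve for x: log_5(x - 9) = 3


Convert to exponential form: x - 9 = 5^3 = 125
x = 125 + 9 = 134
Check: log_5(134 - 9) = log_5(125) = log_5(125) = 3 ✓

x = 134


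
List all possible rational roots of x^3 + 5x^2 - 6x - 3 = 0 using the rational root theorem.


Rational root theorem: possible roots are ±p/q where:
  p divides the constant term (-3): p ∈ {1, 3}
  q divides the leading coefficient (1): q ∈ {1}

All possible rational roots: -3, -1, 1, 3

-3, -1, 1, 3


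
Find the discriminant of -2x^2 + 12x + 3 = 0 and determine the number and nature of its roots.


For ax^2 + bx + c = 0, discriminant D = b^2 - 4ac
Here a = -2, b = 12, c = 3
D = (12)^2 - 4(-2)(3) = 144 + 24 = 168

D = 168 > 0 but not a perfect square
The equation has 2 distinct real irrational roots.

Discriminant = 168, 2 distinct real irrational roots


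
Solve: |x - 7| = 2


An absolute value equation |expr| = 2 gives two cases:
Case 1: x - 7 = 2
  x = 9, so x = 9
Case 2: x - 7 = -2
  x = 5, so x = 5

x = 5, x = 9


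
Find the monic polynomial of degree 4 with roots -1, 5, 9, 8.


A monic polynomial with roots -1, 5, 9, 8 is:
p(x) = (x + 1)(x - 5)(x - 9)(x - 8)
After multiplying by (x + 1): x + 1
After multiplying by (x - 5): x^2 - 4x - 5
After multiplying by (x - 9): x^3 - 13x^2 + 31x + 45
After multiplying by (x - 8): x^4 - 21x^3 + 135x^2 - 203x - 360

x^4 - 21x^3 + 135x^2 - 203x - 360


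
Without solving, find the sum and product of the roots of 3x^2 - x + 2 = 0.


By Vieta's formulas for ax^2 + bx + c = 0:
  Sum of roots = -b/a
  Product of roots = c/a

Here a = 3, b = -1, c = 2
Sum = -(-1)/3 = 1/3
Product = 2/3 = 2/3

Sum = 1/3, Product = 2/3


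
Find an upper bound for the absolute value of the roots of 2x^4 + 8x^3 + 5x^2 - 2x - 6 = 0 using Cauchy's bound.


Cauchy's bound: all roots r satisfy |r| <= 1 + max(|a_i/a_n|) for i = 0,...,n-1
where a_n is the leading coefficient.

Coefficients: [2, 8, 5, -2, -6]
Leading coefficient a_n = 2
Ratios |a_i/a_n|: 4, 5/2, 1, 3
Maximum ratio: 4
Cauchy's bound: |r| <= 1 + 4 = 5

Upper bound = 5


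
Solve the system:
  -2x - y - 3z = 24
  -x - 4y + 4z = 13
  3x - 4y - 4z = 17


Using Cramer's rule. Expand each determinant along the first row.
D  = (-2)*[(-4)*(-4) - 4*(-4)] - (-1)*[(-1)*(-4) - 4*3] + (-3)*[(-1)*(-4) - (-4)*3]
  = (-2)*(32) - (-1)*(-8) + (-3)*(16) = -120
Dx = 24*[(-4)*(-4) - 4*(-4)] - (-1)*[13*(-4) - 4*17] + (-3)*[13*(-4) - (-4)*17]
  = 24*(32) - (-1)*(-120) + (-3)*(16) = 600
Dy = (-2)*[13*(-4) - 4*17] - 24*[(-1)*(-4) - 4*3] + (-3)*[(-1)*17 - 13*3]
  = (-2)*(-120) - 24*(-8) + (-3)*(-56) = 600
Dz = (-2)*[(-4)*17 - 13*(-4)] - (-1)*[(-1)*17 - 13*3] + 24*[(-1)*(-4) - (-4)*3]
  = (-2)*(-16) - (-1)*(-56) + 24*(16) = 360
x = Dx/D = 600/-120 = -5, y = Dy/D = 600/-120 = -5, z = Dz/D = 360/-120 = -3
Check eq1: (-2)(-5) + (-1)(-5) + (-3)(-3) = 24 = 24 ✓
Check eq2: (-1)(-5) + (-4)(-5) + (4)(-3) = 13 = 13 ✓
Check eq3: (3)(-5) + (-4)(-5) + (-4)(-3) = 17 = 17 ✓

x = -5, y = -5, z = -3


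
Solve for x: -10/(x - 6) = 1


Multiply both sides by (x - 6): -10 = 1(x - 6)
Distribute: -10 = x - 6
x = -10 + 6 = -4
x = -4

x = -4


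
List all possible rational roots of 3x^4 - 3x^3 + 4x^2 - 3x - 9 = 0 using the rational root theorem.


Rational root theorem: possible roots are ±p/q where:
  p divides the constant term (-9): p ∈ {1, 3, 9}
  q divides the leading coefficient (3): q ∈ {1, 3}

All possible rational roots: -9, -3, -1, -1/3, 1/3, 1, 3, 9

-9, -3, -1, -1/3, 1/3, 1, 3, 9


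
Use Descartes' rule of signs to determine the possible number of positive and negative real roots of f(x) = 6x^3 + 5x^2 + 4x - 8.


Descartes' rule of signs:

For positive roots, count sign changes in f(x) = 6x^3 + 5x^2 + 4x - 8:
Signs of coefficients: +, +, +, -
Number of sign changes: 1
Possible positive real roots: 1

For negative roots, examine f(-x) = -6x^3 + 5x^2 - 4x - 8:
Signs of coefficients: -, +, -, -
Number of sign changes: 2
Possible negative real roots: 2, 0

Positive roots: 1; Negative roots: 2 or 0


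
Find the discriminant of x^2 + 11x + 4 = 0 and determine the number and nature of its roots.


For ax^2 + bx + c = 0, discriminant D = b^2 - 4ac
Here a = 1, b = 11, c = 4
D = (11)^2 - 4(1)(4) = 121 - 16 = 105

D = 105 > 0 but not a perfect square
The equation has 2 distinct real irrational roots.

Discriminant = 105, 2 distinct real irrational roots


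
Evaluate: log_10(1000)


We need the exponent such that 10^? = 1000
10^3 = 1000
Therefore log_10(1000) = 3

3


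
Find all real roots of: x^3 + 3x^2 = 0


The constant term is 0, so x = 0 is a root. Factor out x:
  x(x^2 + 3x) = 0
Solve the quadratic x^2 + 3x = 0: discriminant = 3^2 - 4(1)(0) = 9 - 0 = 9.
sqrt(9) = 3, so x = (-3 ± 3)/2: x = 0 or x = -3.

x = -3, x = 0 (multiplicity 2)


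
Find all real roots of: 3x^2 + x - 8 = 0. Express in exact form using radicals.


Using the quadratic formula: x = (-b ± sqrt(b^2 - 4ac)) / (2a)
Here a = 3, b = 1, c = -8
Discriminant = b^2 - 4ac = 1^2 - 4(3)(-8) = 1 + 96 = 97
Since discriminant = 97 > 0, there are two real roots.
x = (-1 ± sqrt(97)) / 6
Numerically: x ≈ 1.4748 or x ≈ -1.8081

x = (-1 + sqrt(97)) / 6 or x = (-1 - sqrt(97)) / 6


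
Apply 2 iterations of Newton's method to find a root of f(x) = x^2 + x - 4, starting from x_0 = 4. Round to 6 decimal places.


Newton's method: x_(n+1) = x_n - f(x_n)/f'(x_n)
f(x) = x^2 + x - 4
f'(x) = 2x + 1

Iteration 1:
  f(4.000000) = 16.000000
  f'(4.000000) = 9.000000
  x_1 = 4.000000 - (16.000000)/(9.000000) = 2.222222

Iteration 2:
  f(2.222222) = 3.160494
  f'(2.222222) = 5.444444
  x_2 = 2.222222 - (3.160494)/(5.444444) = 1.641723

x_2 = 1.641723


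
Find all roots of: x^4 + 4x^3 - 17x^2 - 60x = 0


The constant term is 0, so x = 0 is a root. Factor out x:
  x^3 + 4x^2 - 17x - 60 = 0
Let p(x) = x^3 + 4x^2 - 17x - 60. By the rational root theorem (leading coefficient 1), any rational root is an integer divisor of 60: try ±1, ±2, ... in turn.
Test x = 1: value = -72 ≠ 0.
Test x = -1: value = -40 ≠ 0.
Test x = 2: value = -70 ≠ 0.
Test x = -2: value = -18 ≠ 0.
Test x = 3: value = -48 ≠ 0.
Test x = -3: value = 0 ✓, so (x + 3) is a factor.
Synthetic division by (x + 3): bring down 1; 1(-3) + 4 = 1; 1(-3) - 17 = -20; (-20)(-3) - 60 = 0 → quotient x^2 + x - 20, remainder 0.
Solve the quadratic x^2 + x - 20 = 0: discriminant = 1^2 - 4(1)(-20) = 1 + 80 = 81.
sqrt(81) = 9, so x = (-1 ± 9)/2: x = 4 or x = -5.
Collecting all roots found:

x = -5, x = -3, x = 0, x = 4


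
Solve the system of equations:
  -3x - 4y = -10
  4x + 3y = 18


Using Cramer's rule:
Determinant D = (-3)(3) - (4)(-4) = -9 + 16 = 7
Dx = (-10)(3) - (18)(-4) = -30 + 72 = 42
Dy = (-3)(18) - (4)(-10) = -54 + 40 = -14
x = Dx/D = 42/7 = 6
y = Dy/D = -14/7 = -2

x = 6, y = -2


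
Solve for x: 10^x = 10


Express both sides with the same base.
10 = 10^1
Since the bases match: x = 1

x = 1


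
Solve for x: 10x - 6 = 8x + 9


Starting with: 10x - 6 = 8x + 9
Move all x terms to left: (10 - 8)x = 9 + 6
Simplify: 2x = 15
Divide both sides by 2: x = 15/2

x = 15/2


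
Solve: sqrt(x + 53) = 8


Square both sides: x + 53 = 8^2 = 64
x = 64 - 53 = 11
x = 11
Check: sqrt(1*11 + 53) = sqrt(64) = 8 ✓

x = 11


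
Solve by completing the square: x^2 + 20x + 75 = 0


Start: x^2 + 20x + 75 = 0
Move constant: x^2 + 20x = -75
Half of 20 is 10, squared is 100
Add 100 to both sides: x^2 + 20x + 100 = 25
(x + 10)^2 = 25
x + 10 = ±5
x = -10 + 5 = -5 or x = -10 - 5 = -15

x = -15, x = -5


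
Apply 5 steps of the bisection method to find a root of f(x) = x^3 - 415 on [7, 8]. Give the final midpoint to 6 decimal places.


f(x) = x^3 - 415
f(7) = -72 < 0
f(8) = 97 > 0

Step 1: midpoint = (7.000000 + 8.000000)/2 = 7.500000
  f(7.500000) = 6.875000
  f(mid) > 0, so root is in [7.000000, 7.500000]

Step 2: midpoint = (7.000000 + 7.500000)/2 = 7.250000
  f(7.250000) = -33.921875
  f(mid) < 0, so root is in [7.250000, 7.500000]

Step 3: midpoint = (7.250000 + 7.500000)/2 = 7.375000
  f(7.375000) = -13.869141
  f(mid) < 0, so root is in [7.375000, 7.500000]

Step 4: midpoint = (7.375000 + 7.500000)/2 = 7.437500
  f(7.437500) = -3.584229
  f(mid) < 0, so root is in [7.437500, 7.500000]

Step 5: midpoint = (7.437500 + 7.500000)/2 = 7.468750
  f(7.468750) = 1.623505
  f(mid) > 0, so root is in [7.437500, 7.468750]

midpoint = 7.468750


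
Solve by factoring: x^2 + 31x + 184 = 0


We need two numbers that multiply to 184 and add to 31.
Those numbers are 8 and 23 (since 8 * 23 = 184 and 8 + 23 = 31).
So x^2 + 31x + 184 = (x + 8)(x + 23) = 0
Setting each factor to zero: x = -8 or x = -23

x = -23, x = -8


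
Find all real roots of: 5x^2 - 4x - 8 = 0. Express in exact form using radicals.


Using the quadratic formula: x = (-b ± sqrt(b^2 - 4ac)) / (2a)
Here a = 5, b = -4, c = -8
Discriminant = b^2 - 4ac = (-4)^2 - 4(5)(-8) = 16 + 160 = 176
Since discriminant = 176 > 0, there are two real roots.
x = (4 ± 4*sqrt(11)) / 10
Simplifying: x = (2 ± 2*sqrt(11)) / 5
Numerically: x ≈ 1.7266 or x ≈ -0.9266

x = (2 + 2*sqrt(11)) / 5 or x = (2 - 2*sqrt(11)) / 5


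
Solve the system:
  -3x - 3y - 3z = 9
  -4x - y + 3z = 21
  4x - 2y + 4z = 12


Using Cramer's rule. Expand each determinant along the first row.
D  = (-3)*[(-1)*4 - 3*(-2)] - (-3)*[(-4)*4 - 3*4] + (-3)*[(-4)*(-2) - (-1)*4]
  = (-3)*(2) - (-3)*(-28) + (-3)*(12) = -126
Dx = 9*[(-1)*4 - 3*(-2)] - (-3)*[21*4 - 3*12] + (-3)*[21*(-2) - (-1)*12]
  = 9*(2) - (-3)*(48) + (-3)*(-30) = 252
Dy = (-3)*[21*4 - 3*12] - 9*[(-4)*4 - 3*4] + (-3)*[(-4)*12 - 21*4]
  = (-3)*(48) - 9*(-28) + (-3)*(-132) = 504
Dz = (-3)*[(-1)*12 - 21*(-2)] - (-3)*[(-4)*12 - 21*4] + 9*[(-4)*(-2) - (-1)*4]
  = (-3)*(30) - (-3)*(-132) + 9*(12) = -378
x = Dx/D = 252/-126 = -2, y = Dy/D = 504/-126 = -4, z = Dz/D = -378/-126 = 3
Check eq1: (-3)(-2) + (-3)(-4) + (-3)(3) = 9 = 9 ✓
Check eq2: (-4)(-2) + (-1)(-4) + (3)(3) = 21 = 21 ✓
Check eq3: (4)(-2) + (-2)(-4) + (4)(3) = 12 = 12 ✓

x = -2, y = -4, z = 3


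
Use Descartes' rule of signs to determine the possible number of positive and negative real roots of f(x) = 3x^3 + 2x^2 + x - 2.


Descartes' rule of signs:

For positive roots, count sign changes in f(x) = 3x^3 + 2x^2 + x - 2:
Signs of coefficients: +, +, +, -
Number of sign changes: 1
Possible positive real roots: 1

For negative roots, examine f(-x) = -3x^3 + 2x^2 - x - 2:
Signs of coefficients: -, +, -, -
Number of sign changes: 2
Possible negative real roots: 2, 0

Positive roots: 1; Negative roots: 2 or 0


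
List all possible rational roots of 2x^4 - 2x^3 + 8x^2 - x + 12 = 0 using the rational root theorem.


Rational root theorem: possible roots are ±p/q where:
  p divides the constant term (12): p ∈ {1, 2, 3, 4, 6, 12}
  q divides the leading coefficient (2): q ∈ {1, 2}

All possible rational roots: -12, -6, -4, -3, -2, -3/2, -1, -1/2, 1/2, 1, 3/2, 2, 3, 4, 6, 12

-12, -6, -4, -3, -2, -3/2, -1, -1/2, 1/2, 1, 3/2, 2, 3, 4, 6, 12


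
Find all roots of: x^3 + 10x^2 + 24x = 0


The constant term is 0, so x = 0 is a root. Factor out x:
  x^2 + 10x + 24 = 0
Solve the quadratic x^2 + 10x + 24 = 0: discriminant = 10^2 - 4(1)(24) = 100 - 96 = 4.
sqrt(4) = 2, so x = (-10 ± 2)/2: x = -4 or x = -6.
Collecting all roots found:

x = -6, x = -4, x = 0


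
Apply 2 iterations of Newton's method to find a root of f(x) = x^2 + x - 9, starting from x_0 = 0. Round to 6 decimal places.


Newton's method: x_(n+1) = x_n - f(x_n)/f'(x_n)
f(x) = x^2 + x - 9
f'(x) = 2x + 1

Iteration 1:
  f(0.000000) = -9.000000
  f'(0.000000) = 1.000000
  x_1 = 0.000000 - (-9.000000)/(1.000000) = 9.000000

Iteration 2:
  f(9.000000) = 81.000000
  f'(9.000000) = 19.000000
  x_2 = 9.000000 - (81.000000)/(19.000000) = 4.736842

x_2 = 4.736842


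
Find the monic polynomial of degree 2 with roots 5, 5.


A monic polynomial with roots 5, 5 is:
p(x) = (x - 5)(x - 5)
After multiplying by (x - 5): x - 5
After multiplying by (x - 5): x^2 - 10x + 25

x^2 - 10x + 25


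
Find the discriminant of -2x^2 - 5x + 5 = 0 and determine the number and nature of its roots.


For ax^2 + bx + c = 0, discriminant D = b^2 - 4ac
Here a = -2, b = -5, c = 5
D = (-5)^2 - 4(-2)(5) = 25 + 40 = 65

D = 65 > 0 but not a perfect square
The equation has 2 distinct real irrational roots.

Discriminant = 65, 2 distinct real irrational roots


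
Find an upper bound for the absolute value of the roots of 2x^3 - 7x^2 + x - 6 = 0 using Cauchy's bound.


Cauchy's bound: all roots r satisfy |r| <= 1 + max(|a_i/a_n|) for i = 0,...,n-1
where a_n is the leading coefficient.

Coefficients: [2, -7, 1, -6]
Leading coefficient a_n = 2
Ratios |a_i/a_n|: 7/2, 1/2, 3
Maximum ratio: 7/2
Cauchy's bound: |r| <= 1 + 7/2 = 9/2

Upper bound = 9/2


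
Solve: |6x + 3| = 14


An absolute value equation |expr| = 14 gives two cases:
Case 1: 6x + 3 = 14
  6x = 11, so x = 11/6
Case 2: 6x + 3 = -14
  6x = -17, so x = -17/6

x = -17/6, x = 11/6


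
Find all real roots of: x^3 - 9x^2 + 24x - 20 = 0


Let p(x) = x^3 - 9x^2 + 24x - 20. By the rational root theorem (leading coefficient 1), any rational root is an integer divisor of 20: try ±1, ±2, ... in turn.
Test x = 1: value = -4 ≠ 0.
Test x = -1: value = -54 ≠ 0.
Test x = 2: value = 0 ✓, so (x - 2) is a factor.
Synthetic division by (x - 2): bring down 1; 1(2) - 9 = -7; (-7)(2) + 24 = 10; 10(2) - 20 = 0 → quotient x^2 - 7x + 10, remainder 0.
Solve the quadratic x^2 - 7x + 10 = 0: discriminant = (-7)^2 - 4(1)(10) = 49 - 40 = 9.
sqrt(9) = 3, so x = (7 ± 3)/2: x = 5 or x = 2.

x = 2 (multiplicity 2), x = 5


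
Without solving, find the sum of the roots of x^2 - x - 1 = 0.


By Vieta's formulas for ax^2 + bx + c = 0:
  Sum of roots = -b/a
  Product of roots = c/a

Here a = 1, b = -1, c = -1
Sum = -(-1)/1 = 1
Product = -1/1 = -1

Sum = 1


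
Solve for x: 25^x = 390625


Express both sides with the same base.
390625 = 25^4
Since the bases match: x = 4

x = 4


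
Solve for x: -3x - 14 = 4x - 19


Starting with: -3x - 14 = 4x - 19
Move all x terms to left: (-3 - 4)x = -19 + 14
Simplify: -7x = -5
Divide both sides by -7: x = 5/7

x = 5/7


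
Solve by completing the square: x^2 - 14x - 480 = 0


Start: x^2 - 14x - 480 = 0
Move constant: x^2 - 14x = 480
Half of -14 is -7, squared is 49
Add 49 to both sides: x^2 - 14x + 49 = 529
(x - 7)^2 = 529
x - 7 = ±23
x = 7 + 23 = 30 or x = 7 - 23 = -16

x = -16, x = 30


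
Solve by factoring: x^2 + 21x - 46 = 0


We need two numbers that multiply to -46 and add to 21.
Those numbers are 23 and -2 (since 23 * (-2) = -46 and 23 + (-2) = 21).
So x^2 + 21x - 46 = (x + 23)(x - 2) = 0
Setting each factor to zero: x = -23 or x = 2

x = -23, x = 2


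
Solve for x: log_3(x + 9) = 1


Convert to exponential form: x + 9 = 3^1 = 3
x = 3 - 9 = -6
Check: log_3(-6 + 9) = log_3(3) = log_3(3) = 1 ✓

x = -6


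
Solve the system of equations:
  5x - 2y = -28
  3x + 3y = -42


Using Cramer's rule:
Determinant D = (5)(3) - (3)(-2) = 15 + 6 = 21
Dx = (-28)(3) - (-42)(-2) = -84 - 84 = -168
Dy = (5)(-42) - (3)(-28) = -210 + 84 = -126
x = Dx/D = -168/21 = -8
y = Dy/D = -126/21 = -6

x = -8, y = -6
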